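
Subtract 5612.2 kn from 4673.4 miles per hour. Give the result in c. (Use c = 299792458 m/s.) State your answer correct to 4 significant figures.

4673.4 mph = 6.96881 × 10^-6 c and 5612.2 kn = 9.63055 × 10^-6 c.
6.96881 × 10^-6 − 9.63055 × 10^-6 ≈ -2.662 × 10^-6 c.

-2.662 × 10^-6 times the speed of light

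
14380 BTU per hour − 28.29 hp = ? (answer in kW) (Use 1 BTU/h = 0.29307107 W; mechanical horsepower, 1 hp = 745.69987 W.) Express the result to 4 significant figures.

-16.88 kilowatts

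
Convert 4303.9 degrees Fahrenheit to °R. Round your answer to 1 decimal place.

4763.6 °R

°R = °F + 459.67.
Applying the formula gives 4763.6 °R.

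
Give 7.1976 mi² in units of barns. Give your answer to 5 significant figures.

1.8642 × 10^35 barn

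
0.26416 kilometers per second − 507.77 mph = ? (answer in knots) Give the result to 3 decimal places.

0.26416 km/s = 513.486 kn and 507.77 mph = 441.240 kn.
513.486 − 441.240 ≈ 72.246 kn.

72.246 kn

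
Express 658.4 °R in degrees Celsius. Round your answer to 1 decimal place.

92.6 °C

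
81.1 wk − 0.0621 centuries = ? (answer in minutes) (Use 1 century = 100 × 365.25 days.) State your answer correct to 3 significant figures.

-2.45e+6 minutes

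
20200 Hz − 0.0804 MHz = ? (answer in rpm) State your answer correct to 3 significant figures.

-3.61 × 10^6 rpm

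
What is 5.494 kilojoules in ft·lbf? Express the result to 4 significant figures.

1 kJ = 737.562 foot-pounds.
Then 5.494 × 737.562 ≈ 4052 ft·lbf.

4052 ft·lbf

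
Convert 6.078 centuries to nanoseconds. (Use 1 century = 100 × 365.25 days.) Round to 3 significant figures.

1.92 × 10^19 nanoseconds

1 century = 3.15576 × 10^18 ns.
Thus 6.078 × 3.15576 × 10^18 ≈ 1.92 × 10^19 ns.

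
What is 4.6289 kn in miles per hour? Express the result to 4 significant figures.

1 kn = 1.15078 mph.
So 4.6289 × 1.15078 ≈ 5.327 mph.

5.327 miles per hour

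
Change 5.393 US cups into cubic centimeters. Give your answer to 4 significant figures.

1276 cm³

1 US cup = 236.588 cubic centimeters.
So 5.393 × 236.588 ≈ 1276 cm³.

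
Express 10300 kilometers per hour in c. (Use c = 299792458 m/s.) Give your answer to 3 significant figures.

9.54e-6 times the speed of light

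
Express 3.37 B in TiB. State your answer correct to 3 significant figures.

3.06 × 10^-12 tebibytes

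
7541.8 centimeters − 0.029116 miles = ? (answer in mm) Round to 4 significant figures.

28560 mm

7541.8 cm = 75418.0 mm and 0.029116 mi = 46857.7 mm.
75418.0 − 46857.7 ≈ 28560 mm.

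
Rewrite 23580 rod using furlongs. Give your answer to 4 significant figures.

1 rod = 0.0250000 furlong.
Then 23580 × 0.0250000 ≈ 589.5 furlong.

589.5 furlong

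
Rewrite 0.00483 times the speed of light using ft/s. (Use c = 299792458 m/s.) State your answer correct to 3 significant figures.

4.75e+6 feet per second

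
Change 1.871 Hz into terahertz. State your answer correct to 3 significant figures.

1.87e-12 terahertz

1 Hz = 1.00000e-12 THz.
Then 1.871 × 1.00000e-12 ≈ 1.87e-12 THz.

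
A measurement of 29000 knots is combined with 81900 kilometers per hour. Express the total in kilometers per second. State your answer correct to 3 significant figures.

29000 kn = 14.9189 km/s and 81900 km/h = 22.7500 km/s.
14.9189 + 22.7500 ≈ 37.7 km/s.

37.7 kilometers per second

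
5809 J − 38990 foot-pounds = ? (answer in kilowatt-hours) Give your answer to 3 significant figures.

5809 J = 0.00161361 kWh and 38990 ft·lbf = 0.0146843 kWh.
0.00161361 − 0.0146843 ≈ -0.0131 kWh.

-0.0131 kWh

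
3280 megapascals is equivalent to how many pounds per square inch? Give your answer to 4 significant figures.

475700 psi

1 MPa = 145.038 pounds per square inch.
3280 × 145.038 ≈ 475700 psi.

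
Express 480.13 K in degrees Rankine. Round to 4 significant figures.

864.2 °R

°R = K × 9/5.
Applying the formula gives 864.2 °R.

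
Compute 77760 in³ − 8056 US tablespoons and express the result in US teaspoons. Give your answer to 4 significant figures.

234400 US tsp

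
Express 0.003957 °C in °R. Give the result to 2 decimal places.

491.68 °R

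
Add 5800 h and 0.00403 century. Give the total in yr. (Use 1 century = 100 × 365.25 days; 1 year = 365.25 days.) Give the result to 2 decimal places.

1.06 yr

5800 h = 0.661647 yr and 0.00403 century = 0.403000 yr.
0.661647 + 0.403000 ≈ 1.06 yr.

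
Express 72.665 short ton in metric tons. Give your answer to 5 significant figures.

1 short ton = 0.907185 metric tons.
So 72.665 × 0.907185 ≈ 65.921 t.

65.921 t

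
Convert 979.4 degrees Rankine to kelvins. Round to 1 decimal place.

544.1 K

°R = K × 9/5.
Applying the formula gives 544.1 K.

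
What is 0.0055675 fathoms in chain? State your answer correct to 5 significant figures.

0.00050614 chain

1 fathom = 0.0909091 chain.
0.0055675 × 0.0909091 ≈ 0.00050614 chain.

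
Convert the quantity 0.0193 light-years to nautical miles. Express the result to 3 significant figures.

9.86e+10 nmi

1 light-year = 5.10839e+12 nautical miles.
0.0193 × 5.10839e+12 ≈ 9.86e+10 nmi.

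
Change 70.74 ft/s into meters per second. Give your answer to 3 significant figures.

21.6 meters per second

1 ft/s = 0.304800 meters per second.
70.74 × 0.304800 ≈ 21.6 m/s.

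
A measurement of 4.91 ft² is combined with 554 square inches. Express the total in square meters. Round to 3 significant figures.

0.814 square meters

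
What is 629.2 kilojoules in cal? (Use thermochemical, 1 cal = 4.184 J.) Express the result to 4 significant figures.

1 kilojoule = 239.006 cal.
Thus 629.2 × 239.006 ≈ 150400 cal.

150400 cal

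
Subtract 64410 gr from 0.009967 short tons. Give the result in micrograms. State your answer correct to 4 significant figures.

4.868e+9 micrograms

0.009967 short ton = 9.04191e+9 μg and 64410 gr = 4.17370e+9 μg.
9.04191e+9 − 4.17370e+9 ≈ 4.868e+9 μg.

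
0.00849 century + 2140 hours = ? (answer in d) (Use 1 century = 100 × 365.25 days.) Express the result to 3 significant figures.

399 days

0.00849 century = 310.097 d and 2140 h = 89.1667 d.
310.097 + 89.1667 ≈ 399 d.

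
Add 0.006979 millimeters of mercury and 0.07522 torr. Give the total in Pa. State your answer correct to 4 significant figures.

0.006979 mmHg = 0.930457 Pa and 0.07522 torr = 10.0285 Pa.
0.930457 + 10.0285 ≈ 10.96 Pa.

10.96 Pa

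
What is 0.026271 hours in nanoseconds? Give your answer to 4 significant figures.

9.458e+10 ns

1 h = 3.60000e+12 ns.
So 0.026271 × 3.60000e+12 ≈ 9.458e+10 ns.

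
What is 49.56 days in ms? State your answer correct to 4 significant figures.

1 day = 8.64000 × 10^7 milliseconds.
49.56 × 8.64000 × 10^7 ≈ 4.282 × 10^9 ms.

4.282 × 10^9 ms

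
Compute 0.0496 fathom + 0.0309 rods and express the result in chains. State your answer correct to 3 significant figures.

0.0496 fathom = 0.00450909 chain and 0.0309 rod = 0.00772500 chain.
0.00450909 + 0.00772500 ≈ 0.0122 chain.

0.0122 chains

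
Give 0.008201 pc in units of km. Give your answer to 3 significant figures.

2.53 × 10^11 kilometers

1 pc = 3.08568 × 10^13 kilometers.
Thus 0.008201 × 3.08568 × 10^13 ≈ 2.53 × 10^11 km.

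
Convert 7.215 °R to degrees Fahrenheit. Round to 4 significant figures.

-452.5 °F

°R = °F + 459.67.
Applying the formula gives -452.5 °F.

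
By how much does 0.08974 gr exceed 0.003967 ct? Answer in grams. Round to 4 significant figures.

0.005022 g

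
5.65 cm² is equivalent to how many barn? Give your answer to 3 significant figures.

5.65 × 10^24 barn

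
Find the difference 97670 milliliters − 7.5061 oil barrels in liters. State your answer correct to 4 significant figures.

97670 mL = 97.6700 L and 7.5061 bbl = 1193.37 L.
97.6700 − 1193.37 ≈ -1096 L.

-1096 L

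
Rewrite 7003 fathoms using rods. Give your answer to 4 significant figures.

2547 rod

1 fathom = 0.363636 rods.
7003 × 0.363636 ≈ 2547 rod.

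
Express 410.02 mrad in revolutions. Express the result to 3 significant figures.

0.0653 rev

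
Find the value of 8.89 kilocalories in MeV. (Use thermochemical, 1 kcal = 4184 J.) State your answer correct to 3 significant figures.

2.32e+17 MeV

1 kilocalorie = 2.61145e+16 megaelectronvolts.
Then 8.89 × 2.61145e+16 ≈ 2.32e+17 MeV.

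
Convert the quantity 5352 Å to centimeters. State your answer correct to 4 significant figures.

5.352 × 10^-5 centimeters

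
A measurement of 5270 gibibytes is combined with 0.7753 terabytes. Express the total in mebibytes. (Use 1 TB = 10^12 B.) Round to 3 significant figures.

5270 GiB = 5.39648 × 10^6 MiB and 0.7753 TB = 739384 MiB.
5.39648 × 10^6 + 739384 ≈ 6.14 × 10^6 MiB.

6.14 × 10^6 mebibytes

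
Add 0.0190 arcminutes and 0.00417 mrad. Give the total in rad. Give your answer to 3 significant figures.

0.0190 arcmin = 5.52688 × 10^-6 rad and 0.00417 mrad = 4.17000 × 10^-6 rad.
5.52688 × 10^-6 + 4.17000 × 10^-6 ≈ 9.70 × 10^-6 rad.

9.70 × 10^-6 rad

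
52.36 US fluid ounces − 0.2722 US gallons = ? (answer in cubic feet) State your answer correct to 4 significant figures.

0.01830 cubic feet

52.36 US fl oz = 0.0546837 ft³ and 0.2722 US gal = 0.0363878 ft³.
0.0546837 − 0.0363878 ≈ 0.01830 ft³.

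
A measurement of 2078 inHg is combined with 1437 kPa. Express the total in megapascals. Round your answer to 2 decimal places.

2078 inHg = 7.03692 MPa and 1437 kPa = 1.43700 MPa.
7.03692 + 1.43700 ≈ 8.47 MPa.

8.47 MPa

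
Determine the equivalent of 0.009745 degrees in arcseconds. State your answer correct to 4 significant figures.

1 ° = 3600.00 arcsec.
So 0.009745 × 3600.00 ≈ 35.08 arcsec.

35.08 arcseconds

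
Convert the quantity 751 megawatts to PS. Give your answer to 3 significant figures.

1.02e+6 PS

1 megawatt = 1359.62 PS.
751 × 1359.62 ≈ 1.02e+6 PS.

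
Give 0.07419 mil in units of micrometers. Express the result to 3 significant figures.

1.88 μm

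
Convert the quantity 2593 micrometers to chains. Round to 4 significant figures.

0.0001289 chain

1 μm = 4.97097 × 10^-8 chain.
So 2593 × 4.97097 × 10^-8 ≈ 0.0001289 chain.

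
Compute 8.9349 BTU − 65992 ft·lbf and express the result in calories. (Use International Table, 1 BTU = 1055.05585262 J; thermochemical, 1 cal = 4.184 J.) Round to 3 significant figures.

-19100 calories

8.9349 BTU = 2253.06 cal and 65992 ft·lbf = 21384.6 cal.
2253.06 − 21384.6 ≈ -19100 cal.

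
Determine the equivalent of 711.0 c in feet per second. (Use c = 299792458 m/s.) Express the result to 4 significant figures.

1 c = 9.83571 × 10^8 ft/s.
So 711.0 × 9.83571 × 10^8 ≈ 6.993 × 10^11 ft/s.

6.993 × 10^11 ft/s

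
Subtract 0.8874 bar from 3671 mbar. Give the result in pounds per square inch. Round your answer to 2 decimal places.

40.37 psi

3671 mbar = 53.2434 psi and 0.8874 bar = 12.8706 psi.
53.2434 − 12.8706 ≈ 40.37 psi.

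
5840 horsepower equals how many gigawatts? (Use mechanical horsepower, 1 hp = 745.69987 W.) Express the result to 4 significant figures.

0.004355 gigawatts

1 hp = 7.45700e-7 GW.
5840 × 7.45700e-7 ≈ 0.004355 GW.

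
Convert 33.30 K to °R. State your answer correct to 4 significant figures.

59.94 degrees Rankine

°R = K × 9/5.
Applying the formula gives 59.94 °R.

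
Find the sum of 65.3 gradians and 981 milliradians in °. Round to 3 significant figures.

115 degrees

65.3 grad = 58.7700 ° and 981 mrad = 56.2072 °.
58.7700 + 56.2072 ≈ 115 °.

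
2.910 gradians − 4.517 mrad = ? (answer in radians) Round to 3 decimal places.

0.041 radians

2.910 grad = 0.0457102 rad and 4.517 mrad = 0.00451700 rad.
0.0457102 − 0.00451700 ≈ 0.041 rad.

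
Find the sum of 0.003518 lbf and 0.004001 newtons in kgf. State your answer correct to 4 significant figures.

0.003518 lbf = 0.00159574 kgf and 0.004001 N = 0.000407988 kgf.
0.00159574 + 0.000407988 ≈ 0.002004 kgf.

0.002004 kgf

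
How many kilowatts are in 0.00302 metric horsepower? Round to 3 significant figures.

1 PS = 0.735499 kilowatts.
Thus 0.00302 × 0.735499 ≈ 0.00222 kW.

0.00222 kilowatts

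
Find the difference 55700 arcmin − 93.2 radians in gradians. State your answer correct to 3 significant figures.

55700 arcmin = 1031.48 grad and 93.2 rad = 5933.30 grad.
1031.48 − 5933.30 ≈ -4900 grad.

-4900 gradians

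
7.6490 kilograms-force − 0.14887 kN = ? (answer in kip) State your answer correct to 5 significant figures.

-0.016604 kip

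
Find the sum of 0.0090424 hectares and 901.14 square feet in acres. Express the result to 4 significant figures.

0.0090424 ha = 0.0223443 acre and 901.14 ft² = 0.0206873 acre.
0.0223443 + 0.0206873 ≈ 0.04303 acre.

0.04303 acres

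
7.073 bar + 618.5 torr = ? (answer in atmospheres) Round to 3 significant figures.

7.79 atm

7.073 bar = 6.98051 atm and 618.5 torr = 0.813816 atm.
6.98051 + 0.813816 ≈ 7.79 atm.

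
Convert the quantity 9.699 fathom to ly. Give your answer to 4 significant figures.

1.875e-15 ly

1 fathom = 1.93304e-16 ly.
Then 9.699 × 1.93304e-16 ≈ 1.875e-15 ly.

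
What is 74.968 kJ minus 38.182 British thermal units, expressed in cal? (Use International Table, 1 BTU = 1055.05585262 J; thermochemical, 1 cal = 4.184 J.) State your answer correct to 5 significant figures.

8289.6 cal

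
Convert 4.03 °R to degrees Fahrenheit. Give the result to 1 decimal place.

-455.6 degrees Fahrenheit

°R = °F + 459.67.
Applying the formula gives -455.6 °F.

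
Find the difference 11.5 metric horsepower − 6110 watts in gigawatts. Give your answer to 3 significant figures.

2.35 × 10^-6 GW

11.5 PS = 8.45824 × 10^-6 GW and 6110 W = 6.11000 × 10^-6 GW.
8.45824 × 10^-6 − 6.11000 × 10^-6 ≈ 2.35 × 10^-6 GW.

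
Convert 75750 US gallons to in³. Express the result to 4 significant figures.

1 US gallon = 231.000 cubic inches.
So 75750 × 231.000 ≈ 1.750 × 10^7 in³.

1.750 × 10^7 in³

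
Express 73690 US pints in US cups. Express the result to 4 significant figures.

1 US pt = 2.00000 US cup.
73690 × 2.00000 ≈ 147400 US cup.

147400 US cup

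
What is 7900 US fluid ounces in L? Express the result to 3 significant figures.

1 US fluid ounce = 0.0295735 liters.
7900 × 0.0295735 ≈ 234 L.

234 L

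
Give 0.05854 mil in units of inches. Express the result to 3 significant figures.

5.85e-5 inches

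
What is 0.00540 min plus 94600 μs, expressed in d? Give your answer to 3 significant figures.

0.00540 min = 3.75000 × 10^-6 d and 94600 μs = 1.09491 × 10^-6 d.
3.75000 × 10^-6 + 1.09491 × 10^-6 ≈ 4.84 × 10^-6 d.

4.84 × 10^-6 days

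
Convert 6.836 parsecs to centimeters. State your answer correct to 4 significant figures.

2.109 × 10^19 cm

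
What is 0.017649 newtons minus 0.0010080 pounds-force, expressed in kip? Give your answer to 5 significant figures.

2.9597e-6 kips

0.017649 N = 3.967653e-6 kip and 0.0010080 lbf = 1.008000e-6 kip.
3.967653e-6 − 1.008000e-6 ≈ 2.9597e-6 kip.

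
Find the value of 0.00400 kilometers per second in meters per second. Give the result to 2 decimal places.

4.00 meters per second

1 kilometer per second = 1000.00 m/s.
0.00400 × 1000.00 ≈ 4.00 m/s.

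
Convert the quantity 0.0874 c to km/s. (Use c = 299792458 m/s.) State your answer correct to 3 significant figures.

1 c = 299792 kilometers per second.
Thus 0.0874 × 299792 ≈ 26200 km/s.

26200 km/s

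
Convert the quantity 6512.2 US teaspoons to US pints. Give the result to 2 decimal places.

1 US teaspoon = 0.0104167 US pt.
So 6512.2 × 0.0104167 ≈ 67.84 US pt.

67.84 US pt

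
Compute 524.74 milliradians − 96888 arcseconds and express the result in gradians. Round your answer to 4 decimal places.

3.5023 grad

524.74 mrad = 33.4060 grad and 96888 arcsec = 29.9037 grad.
33.4060 − 29.9037 ≈ 3.5023 grad.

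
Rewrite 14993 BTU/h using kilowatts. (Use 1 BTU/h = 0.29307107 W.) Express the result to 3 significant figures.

4.39 kW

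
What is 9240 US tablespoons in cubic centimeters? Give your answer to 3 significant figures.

1 US tablespoon = 14.7868 cm³.
9240 × 14.7868 ≈ 137000 cm³.

137000 cubic centimeters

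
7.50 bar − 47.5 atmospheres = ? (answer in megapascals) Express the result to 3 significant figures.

-4.06 MPa

7.50 bar = 0.750000 MPa and 47.5 atm = 4.81294 MPa.
0.750000 − 4.81294 ≈ -4.06 MPa.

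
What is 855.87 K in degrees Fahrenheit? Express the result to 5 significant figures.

K = (°F + 459.67) × 5/9.
Applying the formula gives 1080.9 °F.

1080.9 degrees Fahrenheit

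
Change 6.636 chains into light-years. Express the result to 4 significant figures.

1.411 × 10^-14 ly

1 chain = 2.12635 × 10^-15 light-years.
Then 6.636 × 2.12635 × 10^-15 ≈ 1.411 × 10^-14 ly.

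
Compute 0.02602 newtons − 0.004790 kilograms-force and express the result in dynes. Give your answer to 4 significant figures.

-2095 dyn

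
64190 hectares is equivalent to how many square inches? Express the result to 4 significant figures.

9.949e+11 in²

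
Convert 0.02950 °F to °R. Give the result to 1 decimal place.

°R = °F + 459.67.
Applying the formula gives 459.7 °R.

459.7 degrees Rankine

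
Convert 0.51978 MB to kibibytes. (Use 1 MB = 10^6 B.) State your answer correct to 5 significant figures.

1 MB = 976.5625 KiB.
Thus 0.51978 × 976.5625 ≈ 507.60 KiB.

507.60 KiB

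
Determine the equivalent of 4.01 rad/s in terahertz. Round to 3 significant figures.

6.38 × 10^-13 THz

1 rad/s = 1.59155 × 10^-13 THz.
So 4.01 × 1.59155 × 10^-13 ≈ 6.38 × 10^-13 THz.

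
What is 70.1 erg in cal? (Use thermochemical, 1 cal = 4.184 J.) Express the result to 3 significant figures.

1 erg = 2.39006 × 10^-8 cal.
Thus 70.1 × 2.39006 × 10^-8 ≈ 1.68 × 10^-6 cal.

1.68 × 10^-6 calories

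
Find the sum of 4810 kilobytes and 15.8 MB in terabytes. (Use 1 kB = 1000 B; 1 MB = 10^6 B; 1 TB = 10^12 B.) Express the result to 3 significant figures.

2.06 × 10^-5 TB

4810 kB = 4.81000 × 10^-6 TB and 15.8 MB = 1.58000 × 10^-5 TB.
4.81000 × 10^-6 + 1.58000 × 10^-5 ≈ 2.06 × 10^-5 TB.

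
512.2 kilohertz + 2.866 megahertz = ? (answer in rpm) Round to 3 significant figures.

2.03 × 10^8 revolutions per minute

512.2 kHz = 3.07320 × 10^7 rpm and 2.866 MHz = 1.71960 × 10^8 rpm.
3.07320 × 10^7 + 1.71960 × 10^8 ≈ 2.03 × 10^8 rpm.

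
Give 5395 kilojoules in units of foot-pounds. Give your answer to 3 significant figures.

3.98 × 10^6 ft·lbf

1 kilojoule = 737.562 ft·lbf.
5395 × 737.562 ≈ 3.98 × 10^6 ft·lbf.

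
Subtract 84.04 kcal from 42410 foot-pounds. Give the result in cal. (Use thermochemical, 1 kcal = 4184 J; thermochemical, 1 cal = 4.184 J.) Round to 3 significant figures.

-70300 cal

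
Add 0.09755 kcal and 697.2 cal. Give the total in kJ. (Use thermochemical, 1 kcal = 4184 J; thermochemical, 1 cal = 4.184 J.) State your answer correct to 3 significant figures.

0.09755 kcal = 0.408149 kJ and 697.2 cal = 2.91708 kJ.
0.408149 + 2.91708 ≈ 3.33 kJ.

3.33 kJ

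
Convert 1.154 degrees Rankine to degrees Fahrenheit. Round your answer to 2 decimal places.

-458.52 °F

°R = °F + 459.67.
Applying the formula gives -458.52 °F.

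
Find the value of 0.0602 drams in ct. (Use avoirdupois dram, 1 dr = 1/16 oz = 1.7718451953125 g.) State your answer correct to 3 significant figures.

1 dr = 8.85923 ct.
So 0.0602 × 8.85923 ≈ 0.533 ct.

0.533 ct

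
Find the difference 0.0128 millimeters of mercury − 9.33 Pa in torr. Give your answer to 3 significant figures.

0.0128 mmHg = 0.0128000 torr and 9.33 Pa = 0.0699808 torr.
0.0128000 − 0.0699808 ≈ -0.0572 torr.

-0.0572 torr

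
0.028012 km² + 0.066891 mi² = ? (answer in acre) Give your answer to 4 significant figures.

49.73 acre

0.028012 km² = 6.92192 acre and 0.066891 mi² = 42.8102 acre.
6.92192 + 42.8102 ≈ 49.73 acre.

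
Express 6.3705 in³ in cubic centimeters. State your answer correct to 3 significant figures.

1 cubic inch = 16.3871 cubic centimeters.
Thus 6.3705 × 16.3871 ≈ 104 cm³.

104 cm³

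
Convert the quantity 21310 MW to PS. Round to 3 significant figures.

2.90e+7 PS

1 MW = 1359.62 metric horsepower.
So 21310 × 1359.62 ≈ 2.90e+7 PS.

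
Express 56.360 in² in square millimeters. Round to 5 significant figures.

1 square inch = 645.160 square millimeters.
So 56.360 × 645.160 ≈ 36361 mm².

36361 square millimeters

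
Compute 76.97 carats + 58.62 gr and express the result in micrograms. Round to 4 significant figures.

76.97 ct = 1.53940 × 10^7 μg and 58.62 gr = 3.79851 × 10^6 μg.
1.53940 × 10^7 + 3.79851 × 10^6 ≈ 1.919 × 10^7 μg.

1.919 × 10^7 μg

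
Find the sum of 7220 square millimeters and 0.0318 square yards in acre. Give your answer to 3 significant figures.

8.35e-6 acres

7220 mm² = 1.78410e-6 acre and 0.0318 yd² = 6.57025e-6 acre.
1.78410e-6 + 6.57025e-6 ≈ 8.35e-6 acre.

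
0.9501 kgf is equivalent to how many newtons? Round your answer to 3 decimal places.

9.317 N

1 kilogram-force = 9.80665 newtons.
Then 0.9501 × 9.80665 ≈ 9.317 N.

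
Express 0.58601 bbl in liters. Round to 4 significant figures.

1 oil barrel = 158.987 L.
So 0.58601 × 158.987 ≈ 93.17 L.

93.17 L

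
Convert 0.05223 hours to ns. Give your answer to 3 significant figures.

1.88e+11 nanoseconds

1 h = 3.60000e+12 nanoseconds.
Then 0.05223 × 3.60000e+12 ≈ 1.88e+11 ns.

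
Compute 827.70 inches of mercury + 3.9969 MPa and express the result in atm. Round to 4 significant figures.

67.11 atm

827.70 inHg = 27.6626 atm and 3.9969 MPa = 39.4463 atm.
27.6626 + 39.4463 ≈ 67.11 atm.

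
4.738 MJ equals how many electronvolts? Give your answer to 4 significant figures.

1 MJ = 6.24151 × 10^24 electronvolts.
Then 4.738 × 6.24151 × 10^24 ≈ 2.957 × 10^25 eV.

2.957 × 10^25 eV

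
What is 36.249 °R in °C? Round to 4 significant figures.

°R = (°C + 273.15) × 9/5.
Applying the formula gives -253.0 °C.

-253.0 °C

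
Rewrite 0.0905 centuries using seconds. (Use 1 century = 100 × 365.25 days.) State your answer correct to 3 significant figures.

2.86 × 10^8 seconds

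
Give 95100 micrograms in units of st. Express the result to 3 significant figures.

1.50 × 10^-5 stone

1 microgram = 1.57473 × 10^-10 st.
95100 × 1.57473 × 10^-10 ≈ 1.50 × 10^-5 st.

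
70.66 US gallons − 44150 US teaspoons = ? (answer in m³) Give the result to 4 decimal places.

0.0499 m³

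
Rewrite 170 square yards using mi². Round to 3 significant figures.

1 yd² = 3.22831 × 10^-7 mi².
170 × 3.22831 × 10^-7 ≈ 5.49 × 10^-5 mi².

5.49 × 10^-5 mi²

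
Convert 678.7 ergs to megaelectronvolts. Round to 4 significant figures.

4.236 × 10^8 MeV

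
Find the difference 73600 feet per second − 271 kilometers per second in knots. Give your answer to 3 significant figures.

73600 ft/s = 43606.8 kn and 271 km/s = 526782 kn.
43606.8 − 526782 ≈ -483000 kn.

-483000 kn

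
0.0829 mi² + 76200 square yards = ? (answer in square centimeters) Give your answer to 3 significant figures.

0.0829 mi² = 2.14710e+9 cm² and 76200 yd² = 6.37129e+8 cm².
2.14710e+9 + 6.37129e+8 ≈ 2.78e+9 cm².

2.78e+9 square centimeters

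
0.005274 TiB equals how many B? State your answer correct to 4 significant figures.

1 tebibyte = 1.09951 × 10^12 bytes.
Then 0.005274 × 1.09951 × 10^12 ≈ 5.799 × 10^9 B.

5.799 × 10^9 bytes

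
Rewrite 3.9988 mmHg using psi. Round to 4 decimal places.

1 millimeter of mercury = 0.0193368 psi.
3.9988 × 0.0193368 ≈ 0.0773 psi.

0.0773 psi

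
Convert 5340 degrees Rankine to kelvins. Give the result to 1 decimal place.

°R = K × 9/5.
Applying the formula gives 2966.7 K.

2966.7 K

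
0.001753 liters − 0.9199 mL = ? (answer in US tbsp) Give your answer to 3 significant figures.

0.001753 L = 0.118552 US tbsp and 0.9199 mL = 0.0622110 US tbsp.
0.118552 − 0.0622110 ≈ 0.0563 US tbsp.

0.0563 US tablespoons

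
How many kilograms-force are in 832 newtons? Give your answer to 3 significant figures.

84.8 kgf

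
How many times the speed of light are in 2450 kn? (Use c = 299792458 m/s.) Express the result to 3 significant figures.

4.20e-6 times the speed of light

1 kn = 1.71600e-9 c.
Then 2450 × 1.71600e-9 ≈ 4.20e-6 c.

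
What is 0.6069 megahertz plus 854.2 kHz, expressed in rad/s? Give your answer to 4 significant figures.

9.180e+6 rad/s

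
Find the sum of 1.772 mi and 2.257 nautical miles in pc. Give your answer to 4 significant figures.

2.279 × 10^-13 pc

1.772 mi = 9.24192 × 10^-14 pc and 2.257 nmi = 1.35463 × 10^-13 pc.
9.24192 × 10^-14 + 1.35463 × 10^-13 ≈ 2.279 × 10^-13 pc.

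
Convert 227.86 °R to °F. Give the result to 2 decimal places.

°R = °F + 459.67.
Applying the formula gives -231.81 °F.

-231.81 degrees Fahrenheit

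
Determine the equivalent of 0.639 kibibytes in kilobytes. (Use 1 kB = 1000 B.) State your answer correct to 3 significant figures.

0.654 kB

1 kibibyte = 1.02400 kilobytes.
So 0.639 × 1.02400 ≈ 0.654 kB.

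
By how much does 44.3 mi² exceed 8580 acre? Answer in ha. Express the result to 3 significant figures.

8000 ha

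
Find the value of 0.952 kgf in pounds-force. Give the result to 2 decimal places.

1 kilogram-force = 2.20462 lbf.
0.952 × 2.20462 ≈ 2.10 lbf.

2.10 lbf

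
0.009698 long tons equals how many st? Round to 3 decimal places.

1.552 stone

1 long ton = 160.000 st.
So 0.009698 × 160.000 ≈ 1.552 st.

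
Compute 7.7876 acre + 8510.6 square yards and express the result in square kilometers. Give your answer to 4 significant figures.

0.03863 square kilometers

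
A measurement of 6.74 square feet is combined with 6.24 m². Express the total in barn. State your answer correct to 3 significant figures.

6.87 × 10^28 barn

6.74 ft² = 6.26166 × 10^27 barn and 6.24 m² = 6.24000 × 10^28 barn.
6.26166 × 10^27 + 6.24000 × 10^28 ≈ 6.87 × 10^28 barn.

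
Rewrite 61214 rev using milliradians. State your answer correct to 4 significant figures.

1 revolution = 6283.19 mrad.
61214 × 6283.19 ≈ 3.846 × 10^8 mrad.

3.846 × 10^8 milliradians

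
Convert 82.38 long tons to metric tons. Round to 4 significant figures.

1 long ton = 1.01605 t.
82.38 × 1.01605 ≈ 83.70 t.

83.70 metric tons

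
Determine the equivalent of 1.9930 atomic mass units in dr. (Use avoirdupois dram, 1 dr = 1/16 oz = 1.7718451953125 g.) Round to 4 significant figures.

1.868e-24 dr

1 u = 9.37181e-25 drams.
1.9930 × 9.37181e-25 ≈ 1.868e-24 dr.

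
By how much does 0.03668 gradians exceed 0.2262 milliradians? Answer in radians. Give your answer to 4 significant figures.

0.0003500 rad

0.03668 grad = 0.000576168 rad and 0.2262 mrad = 0.000226200 rad.
0.000576168 − 0.000226200 ≈ 0.0003500 rad.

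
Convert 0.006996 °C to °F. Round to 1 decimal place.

°C = (°F − 32) × 5/9.
Applying the formula gives 32.0 °F.

32.0 °F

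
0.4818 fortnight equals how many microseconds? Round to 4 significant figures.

5.828e+11 μs

1 fortnight = 1.20960e+12 microseconds.
So 0.4818 × 1.20960e+12 ≈ 5.828e+11 μs.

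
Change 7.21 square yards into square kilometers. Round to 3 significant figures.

1 square yard = 8.36127 × 10^-7 km².
So 7.21 × 8.36127 × 10^-7 ≈ 6.03 × 10^-6 km².

6.03 × 10^-6 km²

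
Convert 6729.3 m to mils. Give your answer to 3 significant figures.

1 m = 39370.1 mils.
6729.3 × 39370.1 ≈ 2.65e+8 mil.

2.65e+8 mils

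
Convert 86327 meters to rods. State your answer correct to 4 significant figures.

1 m = 0.198839 rod.
86327 × 0.198839 ≈ 17170 rod.

17170 rod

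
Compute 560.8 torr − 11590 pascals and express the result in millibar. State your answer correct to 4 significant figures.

631.8 millibar

560.8 torr = 747.672 mbar and 11590 Pa = 115.900 mbar.
747.672 − 115.900 ≈ 631.8 mbar.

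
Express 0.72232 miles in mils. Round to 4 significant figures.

1 mi = 6.33600e+7 mils.
Then 0.72232 × 6.33600e+7 ≈ 4.577e+7 mil.

4.577e+7 mils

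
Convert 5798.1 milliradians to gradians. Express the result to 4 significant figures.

369.1 gradians

1 mrad = 0.0636620 grad.
Then 5798.1 × 0.0636620 ≈ 369.1 grad.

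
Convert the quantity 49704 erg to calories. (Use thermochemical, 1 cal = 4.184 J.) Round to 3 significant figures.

0.00119 cal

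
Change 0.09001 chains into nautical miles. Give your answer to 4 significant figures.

0.0009777 nmi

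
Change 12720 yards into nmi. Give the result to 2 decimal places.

1 yd = 0.000493737 nautical miles.
12720 × 0.000493737 ≈ 6.28 nmi.

6.28 nmi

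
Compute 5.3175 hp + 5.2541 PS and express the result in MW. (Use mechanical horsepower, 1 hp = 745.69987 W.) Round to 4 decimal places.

5.3175 hp = 0.00396526 MW and 5.2541 PS = 0.00386438 MW.
0.00396526 + 0.00386438 ≈ 0.0078 MW.

0.0078 MW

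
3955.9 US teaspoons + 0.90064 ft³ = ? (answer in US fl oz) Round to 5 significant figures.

1521.7 US fl oz

3955.9 US tsp = 659.317 US fl oz and 0.90064 ft³ = 862.369 US fl oz.
659.317 + 862.369 ≈ 1521.7 US fl oz.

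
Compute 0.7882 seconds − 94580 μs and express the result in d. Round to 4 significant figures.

0.7882 s = 9.12269e-6 d and 94580 μs = 1.09468e-6 d.
9.12269e-6 − 1.09468e-6 ≈ 8.028e-6 d.

8.028e-6 d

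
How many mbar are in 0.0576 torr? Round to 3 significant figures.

1 torr = 1.33322 millibar.
Then 0.0576 × 1.33322 ≈ 0.0768 mbar.

0.0768 mbar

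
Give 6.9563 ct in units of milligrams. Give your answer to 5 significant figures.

1 ct = 200.000 milligrams.
Then 6.9563 × 200.000 ≈ 1391.3 mg.

1391.3 mg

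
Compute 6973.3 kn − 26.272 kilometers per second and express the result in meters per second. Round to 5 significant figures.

-22685 meters per second

6973.3 kn = 3587.38 m/s and 26.272 km/s = 26272.0 m/s.
3587.38 − 26272.0 ≈ -22685 m/s.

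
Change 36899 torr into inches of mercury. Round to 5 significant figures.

1452.7 inHg

1 torr = 0.0393701 inches of mercury.
Then 36899 × 0.0393701 ≈ 1452.7 inHg.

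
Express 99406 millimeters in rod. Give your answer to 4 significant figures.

1 millimeter = 0.000198839 rod.
So 99406 × 0.000198839 ≈ 19.77 rod.

19.77 rod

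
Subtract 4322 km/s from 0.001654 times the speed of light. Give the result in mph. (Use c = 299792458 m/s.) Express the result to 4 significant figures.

0.001654 c = 1.10920e+6 mph and 4322 km/s = 9.66804e+6 mph.
1.10920e+6 − 9.66804e+6 ≈ -8.559e+6 mph.

-8.559e+6 mph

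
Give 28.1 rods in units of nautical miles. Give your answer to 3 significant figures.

1 rod = 0.00271555 nautical miles.
Then 28.1 × 0.00271555 ≈ 0.0763 nmi.

0.0763 nautical miles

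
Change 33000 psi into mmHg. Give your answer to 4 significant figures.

1.707e+6 mmHg

1 psi = 51.7149 millimeters of mercury.
Then 33000 × 51.7149 ≈ 1.707e+6 mmHg.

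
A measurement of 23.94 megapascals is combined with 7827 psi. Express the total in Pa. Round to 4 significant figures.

7.791e+7 pascals

23.94 MPa = 2.39400e+7 Pa and 7827 psi = 5.39653e+7 Pa.
2.39400e+7 + 5.39653e+7 ≈ 7.791e+7 Pa.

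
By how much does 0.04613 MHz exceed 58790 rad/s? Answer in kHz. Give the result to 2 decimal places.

0.04613 MHz = 46.1300 kHz and 58790 rad/s = 9.35672 kHz.
46.1300 − 9.35672 ≈ 36.77 kHz.

36.77 kHz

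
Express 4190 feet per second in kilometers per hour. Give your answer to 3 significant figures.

1 foot per second = 1.09728 km/h.
4190 × 1.09728 ≈ 4600 km/h.

4600 kilometers per hour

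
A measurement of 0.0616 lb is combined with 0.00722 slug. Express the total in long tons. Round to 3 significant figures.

0.000131 long ton

0.0616 lb = 2.75000e-5 long ton and 0.00722 slug = 0.000103704 long ton.
2.75000e-5 + 0.000103704 ≈ 0.000131 long ton.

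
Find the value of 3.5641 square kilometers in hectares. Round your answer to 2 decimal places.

356.41 hectares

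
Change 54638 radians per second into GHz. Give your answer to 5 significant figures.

1 radian per second = 1.59155 × 10^-10 GHz.
Thus 54638 × 1.59155 × 10^-10 ≈ 8.6959 × 10^-6 GHz.

8.6959 × 10^-6 GHz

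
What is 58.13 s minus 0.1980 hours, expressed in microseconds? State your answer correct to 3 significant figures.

-6.55e+8 μs

58.13 s = 5.81300e+7 μs and 0.1980 h = 7.12800e+8 μs.
5.81300e+7 − 7.12800e+8 ≈ -6.55e+8 μs.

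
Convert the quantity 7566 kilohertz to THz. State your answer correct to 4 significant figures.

1 kHz = 1.00000 × 10^-9 THz.
Thus 7566 × 1.00000 × 10^-9 ≈ 7.566 × 10^-6 THz.

7.566 × 10^-6 terahertz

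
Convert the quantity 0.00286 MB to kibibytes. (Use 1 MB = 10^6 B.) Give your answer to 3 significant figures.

2.79 KiB

1 MB = 976.5625 kibibytes.
0.00286 × 976.5625 ≈ 2.79 KiB.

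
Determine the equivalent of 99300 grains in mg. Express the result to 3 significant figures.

6.43e+6 mg

1 grain = 64.7989 mg.
Thus 99300 × 64.7989 ≈ 6.43e+6 mg.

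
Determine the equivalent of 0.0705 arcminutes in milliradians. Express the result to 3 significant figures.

0.0205 mrad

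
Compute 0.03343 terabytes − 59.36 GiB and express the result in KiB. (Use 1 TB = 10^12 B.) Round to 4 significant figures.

-2.960 × 10^7 kibibytes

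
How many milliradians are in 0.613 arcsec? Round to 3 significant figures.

0.00297 mrad

1 arcsec = 0.00484814 mrad.
0.613 × 0.00484814 ≈ 0.00297 mrad.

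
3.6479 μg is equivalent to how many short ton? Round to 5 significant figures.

4.0211e-12 short ton

1 microgram = 1.10231e-12 short ton.
3.6479 × 1.10231e-12 ≈ 4.0211e-12 short ton.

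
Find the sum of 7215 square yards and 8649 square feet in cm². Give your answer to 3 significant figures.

7215 yd² = 6.03266 × 10^7 cm² and 8649 ft² = 8.03518 × 10^6 cm².
6.03266 × 10^7 + 8.03518 × 10^6 ≈ 6.84 × 10^7 cm².

6.84 × 10^7 square centimeters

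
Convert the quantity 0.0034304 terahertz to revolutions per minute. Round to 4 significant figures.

2.058e+11 revolutions per minute

1 terahertz = 6.00000e+13 revolutions per minute.
Then 0.0034304 × 6.00000e+13 ≈ 2.058e+11 rpm.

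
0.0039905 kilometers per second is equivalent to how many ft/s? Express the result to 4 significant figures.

1 km/s = 3280.84 feet per second.
0.0039905 × 3280.84 ≈ 13.09 ft/s.

13.09 feet per second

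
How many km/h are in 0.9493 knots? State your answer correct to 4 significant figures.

1.758 km/h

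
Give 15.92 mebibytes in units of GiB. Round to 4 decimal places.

0.0155 GiB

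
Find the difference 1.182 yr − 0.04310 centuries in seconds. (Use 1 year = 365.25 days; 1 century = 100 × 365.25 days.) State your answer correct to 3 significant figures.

1.182 yr = 3.73011 × 10^7 s and 0.04310 century = 1.36013 × 10^8 s.
3.73011 × 10^7 − 1.36013 × 10^8 ≈ -9.87 × 10^7 s.

-9.87 × 10^7 seconds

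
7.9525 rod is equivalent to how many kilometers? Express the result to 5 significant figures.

1 rod = 0.00502920 km.
Then 7.9525 × 0.00502920 ≈ 0.039995 km.

0.039995 km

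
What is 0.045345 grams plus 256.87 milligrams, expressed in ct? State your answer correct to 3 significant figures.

1.51 ct

0.045345 g = 0.226725 ct and 256.87 mg = 1.28435 ct.
0.226725 + 1.28435 ≈ 1.51 ct.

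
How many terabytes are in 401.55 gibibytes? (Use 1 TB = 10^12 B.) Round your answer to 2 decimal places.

0.43 terabytes

1 GiB = 0.00107374 terabytes.
So 401.55 × 0.00107374 ≈ 0.43 TB.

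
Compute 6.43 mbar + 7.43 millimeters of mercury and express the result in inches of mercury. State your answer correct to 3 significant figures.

0.482 inHg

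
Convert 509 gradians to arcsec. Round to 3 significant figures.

1.65 × 10^6 arcsec

1 gradian = 3240.00 arcsec.
Then 509 × 3240.00 ≈ 1.65 × 10^6 arcsec.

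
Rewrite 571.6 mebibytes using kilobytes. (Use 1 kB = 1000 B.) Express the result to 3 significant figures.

599000 kB

1 MiB = 1048.58 kB.
571.6 × 1048.58 ≈ 599000 kB.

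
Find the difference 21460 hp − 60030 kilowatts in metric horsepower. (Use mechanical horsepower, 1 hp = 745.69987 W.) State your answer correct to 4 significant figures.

21460 hp = 21757.6 PS and 60030 kW = 81618.1 PS.
21757.6 − 81618.1 ≈ -59860 PS.

-59860 PS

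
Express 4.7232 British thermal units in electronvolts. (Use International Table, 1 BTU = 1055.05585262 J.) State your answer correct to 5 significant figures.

3.1103e+22 eV

1 BTU = 6.58514e+21 electronvolts.
So 4.7232 × 6.58514e+21 ≈ 3.1103e+22 eV.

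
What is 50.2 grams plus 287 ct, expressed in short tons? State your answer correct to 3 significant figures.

0.000119 short ton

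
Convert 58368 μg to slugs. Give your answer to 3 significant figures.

4.00e-6 slug

1 microgram = 6.85218e-11 slugs.
Thus 58368 × 6.85218e-11 ≈ 4.00e-6 slug.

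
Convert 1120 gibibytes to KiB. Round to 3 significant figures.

1 GiB = 1.04858e+6 KiB.
1120 × 1.04858e+6 ≈ 1.17e+9 KiB.

1.17e+9 kibibytes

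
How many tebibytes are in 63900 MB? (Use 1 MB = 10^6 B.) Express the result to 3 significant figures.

1 MB = 9.09495 × 10^-7 TiB.
63900 × 9.09495 × 10^-7 ≈ 0.0581 TiB.

0.0581 TiB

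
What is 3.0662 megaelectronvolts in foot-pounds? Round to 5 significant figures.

1 MeV = 1.18170e-13 foot-pounds.
Thus 3.0662 × 1.18170e-13 ≈ 3.6233e-13 ft·lbf.

3.6233e-13 ft·lbf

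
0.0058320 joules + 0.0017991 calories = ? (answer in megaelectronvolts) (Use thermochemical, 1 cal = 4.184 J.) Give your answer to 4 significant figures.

8.338 × 10^10 megaelectronvolts

0.0058320 J = 3.64005 × 10^10 MeV and 0.0017991 cal = 4.69826 × 10^10 MeV.
3.64005 × 10^10 + 4.69826 × 10^10 ≈ 8.338 × 10^10 MeV.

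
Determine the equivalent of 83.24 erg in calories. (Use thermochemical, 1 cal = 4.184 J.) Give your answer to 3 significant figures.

1.99 × 10^-6 cal

1 erg = 2.39006 × 10^-8 cal.
So 83.24 × 2.39006 × 10^-8 ≈ 1.99 × 10^-6 cal.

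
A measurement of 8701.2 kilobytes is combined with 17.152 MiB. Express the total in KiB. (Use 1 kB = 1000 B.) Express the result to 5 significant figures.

26061 KiB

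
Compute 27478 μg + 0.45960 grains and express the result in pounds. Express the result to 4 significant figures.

27478 μg = 6.05786 × 10^-5 lb and 0.45960 gr = 6.56571 × 10^-5 lb.
6.05786 × 10^-5 + 6.56571 × 10^-5 ≈ 0.0001262 lb.

0.0001262 pounds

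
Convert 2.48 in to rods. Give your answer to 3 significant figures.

1 inch = 0.00505051 rods.
2.48 × 0.00505051 ≈ 0.0125 rod.

0.0125 rods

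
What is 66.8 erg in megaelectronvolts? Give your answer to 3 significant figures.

4.17e+7 MeV

1 erg = 624151 megaelectronvolts.
So 66.8 × 624151 ≈ 4.17e+7 MeV.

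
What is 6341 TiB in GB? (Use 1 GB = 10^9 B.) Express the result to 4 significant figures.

1 TiB = 1099.51 GB.
6341 × 1099.51 ≈ 6.972 × 10^6 GB.

6.972 × 10^6 GB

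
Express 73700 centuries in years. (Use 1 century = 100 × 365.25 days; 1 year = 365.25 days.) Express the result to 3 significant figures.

1 century = 100.000 yr.
So 73700 × 100.000 ≈ 7.37 × 10^6 yr.

7.37 × 10^6 yr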